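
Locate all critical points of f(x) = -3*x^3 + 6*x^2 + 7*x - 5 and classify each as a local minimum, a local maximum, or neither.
f'(x) = -9*x^2 + 12*x + 7

Solve f'(x) = 0:
  9*x^2 - 12*x - 7 = 0 has no rational roots; quadratic formula: x = (12 ± √396)/18.
  ⇒ x = 2/3 - sqrt(11)/3 ≈ -0.4389, 2/3 + sqrt(11)/3 ≈ 1.7722

f''(x) = 12 - 18*x
Second-derivative test at each critical point:
  f''(-0.4389) = 19.8997 > 0 → local minimum
  f''(1.7722) = -19.8997 < 0 → local maximum

Critical points: x = 2/3 - sqrt(11)/3 ≈ -0.4389 (local minimum); x = 2/3 + sqrt(11)/3 ≈ 1.7722 (local maximum)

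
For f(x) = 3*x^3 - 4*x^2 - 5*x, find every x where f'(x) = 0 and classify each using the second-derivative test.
f'(x) = 9*x^2 - 8*x - 5

Solve f'(x) = 0:
  9*x^2 - 8*x - 5 = 0 has no rational roots; quadratic formula: x = (8 ± √244)/18.
  ⇒ x = 4/9 - sqrt(61)/9 ≈ -0.4234, 4/9 + sqrt(61)/9 ≈ 1.3122

f''(x) = 18*x - 8
Second-derivative test at each critical point:
  f''(-0.4234) = -15.6205 < 0 → local maximum
  f''(1.3122) = 15.6205 > 0 → local minimum

Critical points: x = 4/9 - sqrt(61)/9 ≈ -0.4234 (local maximum); x = 4/9 + sqrt(61)/9 ≈ 1.3122 (local minimum)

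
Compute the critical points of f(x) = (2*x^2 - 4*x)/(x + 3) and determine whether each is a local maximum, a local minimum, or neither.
f'(x) = 2*(x^2 + 6*x - 6)/(x^2 + 6*x + 9)

Solve f'(x) = 0:
  f'(x) = 2*(x^2 + 6*x - 6)/(x + 3)^2; the denominator is positive wherever f is defined, so f'(x) = 0 ⇔ 2*x^2 + 12*x - 12 = 0.
  Factor: 2*x^2 + 12*x - 12 = 2*(x^2 + 6*x - 6); x^2 + 6*x - 6 = 0 has no rational roots; quadratic formula: x = (-6 ± √60)/2.
  ⇒ x = -sqrt(15) - 3 ≈ -6.8730, -3 + sqrt(15) ≈ 0.8730

f''(x) = 60/(x^3 + 9*x^2 + 27*x + 27)
Second-derivative test at each critical point:
  f''(-6.8730) = -1.0328 < 0 → local maximum
  f''(0.8730) = 1.0328 > 0 → local minimum

Critical points: x = -sqrt(15) - 3 ≈ -6.8730 (local maximum); x = -3 + sqrt(15) ≈ 0.8730 (local minimum)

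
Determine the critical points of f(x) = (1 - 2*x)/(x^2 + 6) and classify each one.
f'(x) = 2*(x^2 - x - 6)/(x^4 + 12*x^2 + 36)

Solve f'(x) = 0:
  f'(x) = 2*(x - 3)*(x + 2)/(x^2 + 6)^2; the denominator is positive wherever f is defined, so f'(x) = 0 ⇔ 2*x^2 - 2*x - 12 = 0.
  Factor: 2*x^2 - 2*x - 12 = 2*(x - 3)*(x + 2) = 0.
  ⇒ x = -2, 3

f''(x) = 2*(4*x^2*(1 - 2*x) + (6*x - 1)*(x^2 + 6))/(x^2 + 6)^3
Second-derivative test at each critical point:
  f''(-2) = -1/10 < 0 → local maximum
  f''(3) = 2/45 > 0 → local minimum

Critical points: x = -2 (local maximum); x = 3 (local minimum)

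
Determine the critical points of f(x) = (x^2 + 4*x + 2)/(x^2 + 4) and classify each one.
f'(x) = 4*(-x^2 + x + 4)/(x^4 + 8*x^2 + 16)

Solve f'(x) = 0:
  f'(x) = -4*(x^2 - x - 4)/(x^2 + 4)^2; the denominator is positive wherever f is defined, so f'(x) = 0 ⇔ -4*x^2 + 4*x + 16 = 0.
  Factor: -4*x^2 + 4*x + 16 = -4*(x^2 - x - 4); x^2 - x - 4 = 0 has no rational roots; quadratic formula: x = (1 ± √17)/2.
  ⇒ x = 1/2 - sqrt(17)/2 ≈ -1.5616, 1/2 + sqrt(17)/2 ≈ 2.5616

f''(x) = 4*(2*x^3 - 3*x^2 - 24*x + 4)/(x^6 + 12*x^4 + 48*x^2 + 64)
Second-derivative test at each critical point:
  f''(-1.5616) = 0.3979 > 0 → local minimum
  f''(2.5616) = -0.1479 < 0 → local maximum

Critical points: x = 1/2 - sqrt(17)/2 ≈ -1.5616 (local minimum); x = 1/2 + sqrt(17)/2 ≈ 2.5616 (local maximum)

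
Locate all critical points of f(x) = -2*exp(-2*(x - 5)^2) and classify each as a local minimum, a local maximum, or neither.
f'(x) = 8*(x - 5)*exp(-2*(x - 5)^2)

Solve f'(x) = 0:
  f'(x) = (8*x - 40)·exp(-2*(x - 5)^2) and exp(-2*(x - 5)^2) > 0 for every x, so f'(x) = 0 ⇔ 8*x - 40 = 0.
  Factor: 8*x - 40 = 8*(x - 5) = 0.
  ⇒ x = 5

f''(x) = 8*(1 - 4*(x - 5)^2)*exp(-2*(x - 5)^2)
Second-derivative test at each critical point:
  f''(5) = 8 > 0 → local minimum

Critical points: x = 5 (local minimum)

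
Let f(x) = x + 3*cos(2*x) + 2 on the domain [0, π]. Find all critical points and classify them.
f'(x) = 1 - 6*sin(2*x)

Solve f'(x) = 0 on [0, π]:
  f'(x) = 0 ⇔ sin(2*x) = 1/6, i.e. 2*x = arcsin(1/6) + 2nπ or 2*x = π − arcsin(1/6) + 2nπ; keep the solutions lying in [0, π].
  ⇒ x = asin(1/6)/2 ≈ 0.0837, -asin(1/6)/2 + pi/2 ≈ 1.4871

f''(x) = -12*cos(2*x)
Second-derivative test at each critical point:
  f''(0.0837) = -11.8322 < 0 → local maximum
  f''(1.4871) = 11.8322 > 0 → local minimum

Critical points: x = asin(1/6)/2 ≈ 0.0837 (local maximum); x = -asin(1/6)/2 + pi/2 ≈ 1.4871 (local minimum)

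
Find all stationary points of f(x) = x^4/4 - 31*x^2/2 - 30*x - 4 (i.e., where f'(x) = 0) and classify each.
f'(x) = x^3 - 31*x - 30

Solve f'(x) = 0:
  Factor: x^3 - 31*x - 30 = (x - 6)*(x + 1)*(x + 5) = 0.
  ⇒ x = -5, -1, 6

f''(x) = 3*x^2 - 31
Second-derivative test at each critical point:
  f''(-5) = 44 > 0 → local minimum
  f''(-1) = -28 < 0 → local maximum
  f''(6) = 77 > 0 → local minimum

Critical points: x = -5 (local minimum); x = -1 (local maximum); x = 6 (local minimum)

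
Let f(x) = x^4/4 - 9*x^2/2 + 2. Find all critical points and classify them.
f'(x) = x*(x^2 - 9)

Solve f'(x) = 0:
  Factor: x^3 - 9*x = x*(x - 3)*(x + 3) = 0.
  ⇒ x = -3, 0, 3

f''(x) = 3*x^2 - 9
Second-derivative test at each critical point:
  f''(-3) = 18 > 0 → local minimum
  f''(0) = -9 < 0 → local maximum
  f''(3) = 18 > 0 → local minimum

Critical points: x = -3 (local minimum); x = 0 (local maximum); x = 3 (local minimum)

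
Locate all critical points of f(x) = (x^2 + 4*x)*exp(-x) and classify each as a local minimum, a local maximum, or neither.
f'(x) = (-x^2 - 2*x + 4)*exp(-x)

Solve f'(x) = 0:
  f'(x) = (-x^2 - 2*x + 4)·exp(-x) and exp(-x) > 0 for every x, so f'(x) = 0 ⇔ -x^2 - 2*x + 4 = 0.
  x^2 + 2*x - 4 = 0 has no rational roots; quadratic formula: x = (-2 ± √20)/2.
  ⇒ x = -sqrt(5) - 1 ≈ -3.2361, -1 + sqrt(5) ≈ 1.2361

f''(x) = (x^2 - 6)*exp(-x)
Second-derivative test at each critical point:
  f''(-3.2361) = 113.7422 > 0 → local minimum
  f''(1.2361) = -1.2993 < 0 → local maximum

Critical points: x = -sqrt(5) - 1 ≈ -3.2361 (local minimum); x = -1 + sqrt(5) ≈ 1.2361 (local maximum)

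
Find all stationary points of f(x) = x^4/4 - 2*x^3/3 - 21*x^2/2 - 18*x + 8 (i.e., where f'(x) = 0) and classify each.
f'(x) = x^3 - 2*x^2 - 21*x - 18

Solve f'(x) = 0:
  Factor: x^3 - 2*x^2 - 21*x - 18 = (x - 6)*(x + 1)*(x + 3) = 0.
  ⇒ x = -3, -1, 6

f''(x) = 3*x^2 - 4*x - 21
Second-derivative test at each critical point:
  f''(-3) = 18 > 0 → local minimum
  f''(-1) = -14 < 0 → local maximum
  f''(6) = 63 > 0 → local minimum

Critical points: x = -3 (local minimum); x = -1 (local maximum); x = 6 (local minimum)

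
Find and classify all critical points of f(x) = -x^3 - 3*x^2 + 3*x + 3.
f'(x) = -3*x^2 - 6*x + 3

Solve f'(x) = 0:
  Factor: -3*x^2 - 6*x + 3 = -3*(x^2 + 2*x - 1); x^2 + 2*x - 1 = 0 has no rational roots; quadratic formula: x = (-2 ± √8)/2.
  ⇒ x = -sqrt(2) - 1 ≈ -2.4142, -1 + sqrt(2) ≈ 0.4142

f''(x) = -6*x - 6
Second-derivative test at each critical point:
  f''(-2.4142) = 8.4853 > 0 → local minimum
  f''(0.4142) = -8.4853 < 0 → local maximum

Critical points: x = -sqrt(2) - 1 ≈ -2.4142 (local minimum); x = -1 + sqrt(2) ≈ 0.4142 (local maximum)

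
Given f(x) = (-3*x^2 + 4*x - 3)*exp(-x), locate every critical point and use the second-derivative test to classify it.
f'(x) = (3*x^2 - 10*x + 7)*exp(-x)

Solve f'(x) = 0:
  f'(x) = (3*x^2 - 10*x + 7)·exp(-x) and exp(-x) > 0 for every x, so f'(x) = 0 ⇔ 3*x^2 - 10*x + 7 = 0.
  Factor: 3*x^2 - 10*x + 7 = (x - 1)*(3*x - 7) = 0.
  ⇒ x = 1, 7/3

f''(x) = (-3*x^2 + 16*x - 17)*exp(-x)
Second-derivative test at each critical point:
  f''(1) = -1.4715 < 0 → local maximum
  f''(7/3) = 0.3879 > 0 → local minimum

Critical points: x = 1 (local maximum); x = 7/3 (local minimum)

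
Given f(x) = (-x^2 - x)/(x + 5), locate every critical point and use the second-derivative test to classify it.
f'(x) = (-x^2 - 10*x - 5)/(x^2 + 10*x + 25)

Solve f'(x) = 0:
  f'(x) = -(x^2 + 10*x + 5)/(x + 5)^2; the denominator is positive wherever f is defined, so f'(x) = 0 ⇔ -x^2 - 10*x - 5 = 0.
  x^2 + 10*x + 5 = 0 has no rational roots; quadratic formula: x = (-10 ± √80)/2.
  ⇒ x = -5 - 2*sqrt(5) ≈ -9.4721, -5 + 2*sqrt(5) ≈ -0.5279

f''(x) = -40/(x^3 + 15*x^2 + 75*x + 125)
Second-derivative test at each critical point:
  f''(-9.4721) = 0.4472 > 0 → local minimum
  f''(-0.5279) = -0.4472 < 0 → local maximum

Critical points: x = -5 - 2*sqrt(5) ≈ -9.4721 (local minimum); x = -5 + 2*sqrt(5) ≈ -0.5279 (local maximum)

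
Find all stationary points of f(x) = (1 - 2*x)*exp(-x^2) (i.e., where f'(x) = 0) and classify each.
f'(x) = 2*(x*(2*x - 1) - 1)*exp(-x^2)

Solve f'(x) = 0:
  f'(x) = (4*x^2 - 2*x - 2)·exp(-x^2) and exp(-x^2) > 0 for every x, so f'(x) = 0 ⇔ 4*x^2 - 2*x - 2 = 0.
  Factor: 4*x^2 - 2*x - 2 = 2*(x - 1)*(2*x + 1) = 0.
  ⇒ x = -1/2, 1

f''(x) = 2*(2*x^2*(1 - 2*x) + 6*x - 1)*exp(-x^2)
Second-derivative test at each critical point:
  f''(-1/2) = -4.6728 < 0 → local maximum
  f''(1) = 2.2073 > 0 → local minimum

Critical points: x = -1/2 (local maximum); x = 1 (local minimum)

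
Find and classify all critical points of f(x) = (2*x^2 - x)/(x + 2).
f'(x) = 2*(x^2 + 4*x - 1)/(x^2 + 4*x + 4)

Solve f'(x) = 0:
  f'(x) = 2*(x^2 + 4*x - 1)/(x + 2)^2; the denominator is positive wherever f is defined, so f'(x) = 0 ⇔ 2*x^2 + 8*x - 2 = 0.
  Factor: 2*x^2 + 8*x - 2 = 2*(x^2 + 4*x - 1); x^2 + 4*x - 1 = 0 has no rational roots; quadratic formula: x = (-4 ± √20)/2.
  ⇒ x = -sqrt(5) - 2 ≈ -4.2361, -2 + sqrt(5) ≈ 0.2361

f''(x) = 20/(x^3 + 6*x^2 + 12*x + 8)
Second-derivative test at each critical point:
  f''(-4.2361) = -1.7889 < 0 → local maximum
  f''(0.2361) = 1.7889 > 0 → local minimum

Critical points: x = -sqrt(5) - 2 ≈ -4.2361 (local maximum); x = -2 + sqrt(5) ≈ 0.2361 (local minimum)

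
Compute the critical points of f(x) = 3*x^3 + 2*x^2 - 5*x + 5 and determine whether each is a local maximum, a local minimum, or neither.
f'(x) = 9*x^2 + 4*x - 5

Solve f'(x) = 0:
  Factor: 9*x^2 + 4*x - 5 = (x + 1)*(9*x - 5) = 0.
  ⇒ x = -1, 5/9

f''(x) = 18*x + 4
Second-derivative test at each critical point:
  f''(-1) = -14 < 0 → local maximum
  f''(5/9) = 14 > 0 → local minimum

Critical points: x = -1 (local maximum); x = 5/9 (local minimum)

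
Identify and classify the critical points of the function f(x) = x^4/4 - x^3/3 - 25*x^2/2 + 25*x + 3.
f'(x) = x^3 - x^2 - 25*x + 25

Solve f'(x) = 0:
  Factor: x^3 - x^2 - 25*x + 25 = (x - 5)*(x - 1)*(x + 5) = 0.
  ⇒ x = -5, 1, 5

f''(x) = 3*x^2 - 2*x - 25
Second-derivative test at each critical point:
  f''(-5) = 60 > 0 → local minimum
  f''(1) = -24 < 0 → local maximum
  f''(5) = 40 > 0 → local minimum

Critical points: x = -5 (local minimum); x = 1 (local maximum); x = 5 (local minimum)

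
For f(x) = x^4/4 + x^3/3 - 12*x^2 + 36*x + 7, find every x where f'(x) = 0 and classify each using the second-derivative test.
f'(x) = x^3 + x^2 - 24*x + 36

Solve f'(x) = 0:
  Factor: x^3 + x^2 - 24*x + 36 = (x - 3)*(x - 2)*(x + 6) = 0.
  ⇒ x = -6, 2, 3

f''(x) = 3*x^2 + 2*x - 24
Second-derivative test at each critical point:
  f''(-6) = 72 > 0 → local minimum
  f''(2) = -8 < 0 → local maximum
  f''(3) = 9 > 0 → local minimum

Critical points: x = -6 (local minimum); x = 2 (local maximum); x = 3 (local minimum)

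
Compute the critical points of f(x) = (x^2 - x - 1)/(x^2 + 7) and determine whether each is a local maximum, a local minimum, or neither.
f'(x) = (x^2 + 16*x - 7)/(x^4 + 14*x^2 + 49)

Solve f'(x) = 0:
  f'(x) = (x^2 + 16*x - 7)/(x^2 + 7)^2; the denominator is positive wherever f is defined, so f'(x) = 0 ⇔ x^2 + 16*x - 7 = 0.
  x^2 + 16*x - 7 = 0 has no rational roots; quadratic formula: x = (-16 ± √284)/2.
  ⇒ x = -sqrt(71) - 8 ≈ -16.4261, -8 + sqrt(71) ≈ 0.4261

f''(x) = 2*(-x^3 - 24*x^2 + 21*x + 56)/(x^6 + 21*x^4 + 147*x^2 + 343)
Second-derivative test at each critical point:
  f''(-16.4261) = -2.199e-04 < 0 → local maximum
  f''(0.4261) = 0.3268 > 0 → local minimum

Critical points: x = -sqrt(71) - 8 ≈ -16.4261 (local maximum); x = -8 + sqrt(71) ≈ 0.4261 (local minimum)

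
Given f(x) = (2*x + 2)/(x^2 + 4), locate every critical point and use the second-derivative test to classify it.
f'(x) = 2*(x^2 - 2*x*(x + 1) + 4)/(x^2 + 4)^2

Solve f'(x) = 0:
  f'(x) = -2*(x^2 + 2*x - 4)/(x^2 + 4)^2; the denominator is positive wherever f is defined, so f'(x) = 0 ⇔ -2*x^2 - 4*x + 8 = 0.
  Factor: -2*x^2 - 4*x + 8 = -2*(x^2 + 2*x - 4); x^2 + 2*x - 4 = 0 has no rational roots; quadratic formula: x = (-2 ± √20)/2.
  ⇒ x = -sqrt(5) - 1 ≈ -3.2361, -1 + sqrt(5) ≈ 1.2361

f''(x) = 4*(4*x^2*(x + 1) - (3*x + 1)*(x^2 + 4))/(x^2 + 4)^3
Second-derivative test at each critical point:
  f''(-3.2361) = 0.0427 > 0 → local minimum
  f''(1.2361) = -0.2927 < 0 → local maximum

Critical points: x = -sqrt(5) - 1 ≈ -3.2361 (local minimum); x = -1 + sqrt(5) ≈ 1.2361 (local maximum)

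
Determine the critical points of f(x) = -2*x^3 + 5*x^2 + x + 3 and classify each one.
f'(x) = -6*x^2 + 10*x + 1

Solve f'(x) = 0:
  6*x^2 - 10*x - 1 = 0 has no rational roots; quadratic formula: x = (10 ± √124)/12.
  ⇒ x = 5/6 - sqrt(31)/6 ≈ -0.0946, 5/6 + sqrt(31)/6 ≈ 1.7613

f''(x) = 10 - 12*x
Second-derivative test at each critical point:
  f''(-0.0946) = 11.1355 > 0 → local minimum
  f''(1.7613) = -11.1355 < 0 → local maximum

Critical points: x = 5/6 - sqrt(31)/6 ≈ -0.0946 (local minimum); x = 5/6 + sqrt(31)/6 ≈ 1.7613 (local maximum)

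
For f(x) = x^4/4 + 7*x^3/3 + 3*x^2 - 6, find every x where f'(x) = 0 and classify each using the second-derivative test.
f'(x) = x*(x^2 + 7*x + 6)

Solve f'(x) = 0:
  Factor: x^3 + 7*x^2 + 6*x = x*(x + 1)*(x + 6) = 0.
  ⇒ x = -6, -1, 0

f''(x) = 3*x^2 + 14*x + 6
Second-derivative test at each critical point:
  f''(-6) = 30 > 0 → local minimum
  f''(-1) = -5 < 0 → local maximum
  f''(0) = 6 > 0 → local minimum

Critical points: x = -6 (local minimum); x = -1 (local maximum); x = 0 (local minimum)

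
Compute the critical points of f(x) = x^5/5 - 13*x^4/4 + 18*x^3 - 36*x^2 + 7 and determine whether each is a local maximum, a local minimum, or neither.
f'(x) = x*(x^3 - 13*x^2 + 54*x - 72)

Solve f'(x) = 0:
  Factor: x^4 - 13*x^3 + 54*x^2 - 72*x = x*(x - 6)*(x - 4)*(x - 3) = 0.
  ⇒ x = 0, 3, 4, 6

f''(x) = 4*x^3 - 39*x^2 + 108*x - 72
Second-derivative test at each critical point:
  f''(0) = -72 < 0 → local maximum
  f''(3) = 9 > 0 → local minimum
  f''(4) = -8 < 0 → local maximum
  f''(6) = 36 > 0 → local minimum

Critical points: x = 0 (local maximum); x = 3 (local minimum); x = 4 (local maximum); x = 6 (local minimum)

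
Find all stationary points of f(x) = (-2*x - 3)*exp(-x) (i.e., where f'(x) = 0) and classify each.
f'(x) = (2*x + 1)*exp(-x)

Solve f'(x) = 0:
  f'(x) = (2*x + 1)·exp(-x) and exp(-x) > 0 for every x, so f'(x) = 0 ⇔ 2*x + 1 = 0.
  2*x + 1 = 0.
  ⇒ x = -1/2

f''(x) = (1 - 2*x)*exp(-x)
Second-derivative test at each critical point:
  f''(-1/2) = 3.2974 > 0 → local minimum

Critical points: x = -1/2 (local minimum)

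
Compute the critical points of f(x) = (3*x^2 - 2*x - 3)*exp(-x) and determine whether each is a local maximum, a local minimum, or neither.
f'(x) = (-3*x^2 + 8*x + 1)*exp(-x)

Solve f'(x) = 0:
  f'(x) = (-3*x^2 + 8*x + 1)·exp(-x) and exp(-x) > 0 for every x, so f'(x) = 0 ⇔ -3*x^2 + 8*x + 1 = 0.
  3*x^2 - 8*x - 1 = 0 has no rational roots; quadratic formula: x = (8 ± √76)/6.
  ⇒ x = 4/3 - sqrt(19)/3 ≈ -0.1196, 4/3 + sqrt(19)/3 ≈ 2.7863

f''(x) = (3*x^2 - 14*x + 7)*exp(-x)
Second-derivative test at each critical point:
  f''(-0.1196) = 9.8257 > 0 → local minimum
  f''(2.7863) = -0.5374 < 0 → local maximum

Critical points: x = 4/3 - sqrt(19)/3 ≈ -0.1196 (local minimum); x = 4/3 + sqrt(19)/3 ≈ 2.7863 (local maximum)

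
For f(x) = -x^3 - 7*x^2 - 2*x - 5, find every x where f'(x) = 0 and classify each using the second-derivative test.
f'(x) = -3*x^2 - 14*x - 2

Solve f'(x) = 0:
  3*x^2 + 14*x + 2 = 0 has no rational roots; quadratic formula: x = (-14 ± √172)/6.
  ⇒ x = -7/3 - sqrt(43)/3 ≈ -4.5191, -7/3 + sqrt(43)/3 ≈ -0.1475

f''(x) = -6*x - 14
Second-derivative test at each critical point:
  f''(-4.5191) = 13.1149 > 0 → local minimum
  f''(-0.1475) = -13.1149 < 0 → local maximum

Critical points: x = -7/3 - sqrt(43)/3 ≈ -4.5191 (local minimum); x = -7/3 + sqrt(43)/3 ≈ -0.1475 (local maximum)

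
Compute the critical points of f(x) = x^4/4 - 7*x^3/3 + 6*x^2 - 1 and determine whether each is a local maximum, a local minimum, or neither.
f'(x) = x*(x^2 - 7*x + 12)

Solve f'(x) = 0:
  Factor: x^3 - 7*x^2 + 12*x = x*(x - 4)*(x - 3) = 0.
  ⇒ x = 0, 3, 4

f''(x) = 3*x^2 - 14*x + 12
Second-derivative test at each critical point:
  f''(0) = 12 > 0 → local minimum
  f''(3) = -3 < 0 → local maximum
  f''(4) = 4 > 0 → local minimum

Critical points: x = 0 (local minimum); x = 3 (local maximum); x = 4 (local minimum)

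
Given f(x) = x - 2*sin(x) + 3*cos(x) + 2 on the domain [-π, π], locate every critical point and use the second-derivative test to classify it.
f'(x) = -3*sin(x) - 2*cos(x) + 1

Solve f'(x) = 0 on [-π, π]:
  f'(x) = 0 ⇔ -3*sin(x) - 2*cos(x) = -1. Write the left side as R·cos(x + φ) with R = √((-2)² + 3²) = sqrt(13), cos φ = -2*sqrt(13)/13, sin φ = 3*sqrt(13)/13; then cos(x + φ) = -sqrt(13)/13. Solve for x and keep the solutions lying in [-π, π].
  ⇒ x = atan((3 - 4*sqrt(3))/(2 + 6*sqrt(3))) ≈ -0.3070, atan((3 + 4*sqrt(3))/(2 - 6*sqrt(3))) + pi ≈ 2.2726

f''(x) = 2*sin(x) - 3*cos(x)
Second-derivative test at each critical point:
  f''(-0.3070) = -3.4641 < 0 → local maximum
  f''(2.2726) = 3.4641 > 0 → local minimum

Critical points: x = atan((3 - 4*sqrt(3))/(2 + 6*sqrt(3))) ≈ -0.3070 (local maximum); x = atan((3 + 4*sqrt(3))/(2 - 6*sqrt(3))) + pi ≈ 2.2726 (local minimum)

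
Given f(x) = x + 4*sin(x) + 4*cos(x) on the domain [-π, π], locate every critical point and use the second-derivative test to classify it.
f'(x) = 4*sqrt(2)*cos(x + pi/4) + 1

Solve f'(x) = 0 on [-π, π]:
  f'(x) = 0 ⇔ -4*sin(x) + 4*cos(x) = -1. Write the left side as R·cos(x + φ) with R = √(4² + 4²) = 4*sqrt(2), cos φ = sqrt(2)/2, sin φ = sqrt(2)/2; then cos(x + φ) = -sqrt(2)/8. Solve for x and keep the solutions lying in [-π, π].
  ⇒ x = -pi + atan((1 - sqrt(31))/(-sqrt(31) - 1)) ≈ -2.5339, atan((1 + sqrt(31))/(-1 + sqrt(31))) ≈ 0.9631

f''(x) = -4*sqrt(2)*sin(x + pi/4)
Second-derivative test at each critical point:
  f''(-2.5339) = 5.5678 > 0 → local minimum
  f''(0.9631) = -5.5678 < 0 → local maximum

Critical points: x = -pi + atan((1 - sqrt(31))/(-sqrt(31) - 1)) ≈ -2.5339 (local minimum); x = atan((1 + sqrt(31))/(-1 + sqrt(31))) ≈ 0.9631 (local maximum)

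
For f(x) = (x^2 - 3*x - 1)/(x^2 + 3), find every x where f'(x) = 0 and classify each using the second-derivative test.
f'(x) = (3*x^2 + 8*x - 9)/(x^4 + 6*x^2 + 9)

Solve f'(x) = 0:
  f'(x) = (3*x^2 + 8*x - 9)/(x^2 + 3)^2; the denominator is positive wherever f is defined, so f'(x) = 0 ⇔ 3*x^2 + 8*x - 9 = 0.
  3*x^2 + 8*x - 9 = 0 has no rational roots; quadratic formula: x = (-8 ± √172)/6.
  ⇒ x = -sqrt(43)/3 - 4/3 ≈ -3.5191, -4/3 + sqrt(43)/3 ≈ 0.8525

f''(x) = 6*(-x^3 - 4*x^2 + 9*x + 4)/(x^6 + 9*x^4 + 27*x^2 + 27)
Second-derivative test at each critical point:
  f''(-3.5191) = -0.0554 < 0 → local maximum
  f''(0.8525) = 0.9443 > 0 → local minimum

Critical points: x = -sqrt(43)/3 - 4/3 ≈ -3.5191 (local maximum); x = -4/3 + sqrt(43)/3 ≈ 0.8525 (local minimum)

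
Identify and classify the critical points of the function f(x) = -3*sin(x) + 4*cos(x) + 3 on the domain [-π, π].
f'(x) = -4*sin(x) - 3*cos(x)

Solve f'(x) = 0 on [-π, π]:
  f'(x) = 0 ⇔ -3*cos(x) = 4*sin(x) ⇔ tan(x) = -3/4, i.e. x = arctan(-3/4) + nπ; keep the solutions lying in [-π, π].
  ⇒ x = -atan(3/4) ≈ -0.6435, pi - atan(3/4) ≈ 2.4981

f''(x) = 3*sin(x) - 4*cos(x)
Second-derivative test at each critical point:
  f''(-0.6435) = -5 < 0 → local maximum
  f''(2.4981) = 5 > 0 → local minimum

Critical points: x = -atan(3/4) ≈ -0.6435 (local maximum); x = pi - atan(3/4) ≈ 2.4981 (local minimum)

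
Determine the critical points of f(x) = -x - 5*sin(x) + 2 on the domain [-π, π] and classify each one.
f'(x) = -5*cos(x) - 1

Solve f'(x) = 0 on [-π, π]:
  f'(x) = 0 ⇔ cos(x) = -1/5, i.e. x = ±arccos(-1/5) + 2nπ; keep the solutions lying in [-π, π].
  ⇒ x = -acos(-1/5) ≈ -1.7722, acos(-1/5) ≈ 1.7722

f''(x) = 5*sin(x)
Second-derivative test at each critical point:
  f''(-1.7722) = -4.8990 < 0 → local maximum
  f''(1.7722) = 4.8990 > 0 → local minimum

Critical points: x = -acos(-1/5) ≈ -1.7722 (local maximum); x = acos(-1/5) ≈ 1.7722 (local minimum)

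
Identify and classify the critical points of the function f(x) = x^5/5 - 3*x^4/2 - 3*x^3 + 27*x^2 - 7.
f'(x) = x*(x^3 - 6*x^2 - 9*x + 54)

Solve f'(x) = 0:
  Factor: x^4 - 6*x^3 - 9*x^2 + 54*x = x*(x - 6)*(x - 3)*(x + 3) = 0.
  ⇒ x = -3, 0, 3, 6

f''(x) = 4*x^3 - 18*x^2 - 18*x + 54
Second-derivative test at each critical point:
  f''(-3) = -162 < 0 → local maximum
  f''(0) = 54 > 0 → local minimum
  f''(3) = -54 < 0 → local maximum
  f''(6) = 162 > 0 → local minimum

Critical points: x = -3 (local maximum); x = 0 (local minimum); x = 3 (local maximum); x = 6 (local minimum)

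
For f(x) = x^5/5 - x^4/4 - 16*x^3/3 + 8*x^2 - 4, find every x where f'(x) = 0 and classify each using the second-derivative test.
f'(x) = x*(x^3 - x^2 - 16*x + 16)

Solve f'(x) = 0:
  Factor: x^4 - x^3 - 16*x^2 + 16*x = x*(x - 4)*(x - 1)*(x + 4) = 0.
  ⇒ x = -4, 0, 1, 4

f''(x) = 4*x^3 - 3*x^2 - 32*x + 16
Second-derivative test at each critical point:
  f''(-4) = -160 < 0 → local maximum
  f''(0) = 16 > 0 → local minimum
  f''(1) = -15 < 0 → local maximum
  f''(4) = 96 > 0 → local minimum

Critical points: x = -4 (local maximum); x = 0 (local minimum); x = 1 (local maximum); x = 4 (local minimum)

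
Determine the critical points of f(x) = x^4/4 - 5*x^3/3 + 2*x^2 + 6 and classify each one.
f'(x) = x*(x^2 - 5*x + 4)

Solve f'(x) = 0:
  Factor: x^3 - 5*x^2 + 4*x = x*(x - 4)*(x - 1) = 0.
  ⇒ x = 0, 1, 4

f''(x) = 3*x^2 - 10*x + 4
Second-derivative test at each critical point:
  f''(0) = 4 > 0 → local minimum
  f''(1) = -3 < 0 → local maximum
  f''(4) = 12 > 0 → local minimum

Critical points: x = 0 (local minimum); x = 1 (local maximum); x = 4 (local minimum)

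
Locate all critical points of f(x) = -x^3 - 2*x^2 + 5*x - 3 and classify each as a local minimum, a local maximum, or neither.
f'(x) = -3*x^2 - 4*x + 5

Solve f'(x) = 0:
  3*x^2 + 4*x - 5 = 0 has no rational roots; quadratic formula: x = (-4 ± √76)/6.
  ⇒ x = -sqrt(19)/3 - 2/3 ≈ -2.1196, -2/3 + sqrt(19)/3 ≈ 0.7863

f''(x) = -6*x - 4
Second-derivative test at each critical point:
  f''(-2.1196) = 8.7178 > 0 → local minimum
  f''(0.7863) = -8.7178 < 0 → local maximum

Critical points: x = -sqrt(19)/3 - 2/3 ≈ -2.1196 (local minimum); x = -2/3 + sqrt(19)/3 ≈ 0.7863 (local maximum)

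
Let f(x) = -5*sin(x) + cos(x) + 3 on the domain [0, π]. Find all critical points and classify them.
f'(x) = -sin(x) - 5*cos(x)

Solve f'(x) = 0 on [0, π]:
  f'(x) = 0 ⇔ -5*cos(x) = sin(x) ⇔ tan(x) = -5, i.e. x = arctan(-5) + nπ; keep the solutions lying in [0, π].
  ⇒ x = pi - atan(5) ≈ 1.7682

f''(x) = 5*sin(x) - cos(x)
Second-derivative test at each critical point:
  f''(1.7682) = 5.0990 > 0 → local minimum

Critical points: x = pi - atan(5) ≈ 1.7682 (local minimum)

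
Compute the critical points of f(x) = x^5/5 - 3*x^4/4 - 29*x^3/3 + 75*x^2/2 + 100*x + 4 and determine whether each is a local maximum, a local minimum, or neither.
f'(x) = x^4 - 3*x^3 - 29*x^2 + 75*x + 100

Solve f'(x) = 0:
  Factor: x^4 - 3*x^3 - 29*x^2 + 75*x + 100 = (x - 5)*(x - 4)*(x + 1)*(x + 5) = 0.
  ⇒ x = -5, -1, 4, 5

f''(x) = 4*x^3 - 9*x^2 - 58*x + 75
Second-derivative test at each critical point:
  f''(-5) = -360 < 0 → local maximum
  f''(-1) = 120 > 0 → local minimum
  f''(4) = -45 < 0 → local maximum
  f''(5) = 60 > 0 → local minimum

Critical points: x = -5 (local maximum); x = -1 (local minimum); x = 4 (local maximum); x = 5 (local minimum)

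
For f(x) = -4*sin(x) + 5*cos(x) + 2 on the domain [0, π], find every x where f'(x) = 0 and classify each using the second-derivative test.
f'(x) = -5*sin(x) - 4*cos(x)

Solve f'(x) = 0 on [0, π]:
  f'(x) = 0 ⇔ -4*cos(x) = 5*sin(x) ⇔ tan(x) = -4/5, i.e. x = arctan(-4/5) + nπ; keep the solutions lying in [0, π].
  ⇒ x = pi - atan(4/5) ≈ 2.4669

f''(x) = 4*sin(x) - 5*cos(x)
Second-derivative test at each critical point:
  f''(2.4669) = 6.4031 > 0 → local minimum

Critical points: x = pi - atan(4/5) ≈ 2.4669 (local minimum)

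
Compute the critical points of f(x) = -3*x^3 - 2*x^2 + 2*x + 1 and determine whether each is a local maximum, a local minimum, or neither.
f'(x) = -9*x^2 - 4*x + 2

Solve f'(x) = 0:
  9*x^2 + 4*x - 2 = 0 has no rational roots; quadratic formula: x = (-4 ± √88)/18.
  ⇒ x = -sqrt(22)/9 - 2/9 ≈ -0.7434, -2/9 + sqrt(22)/9 ≈ 0.2989

f''(x) = -18*x - 4
Second-derivative test at each critical point:
  f''(-0.7434) = 9.3808 > 0 → local minimum
  f''(0.2989) = -9.3808 < 0 → local maximum

Critical points: x = -sqrt(22)/9 - 2/9 ≈ -0.7434 (local minimum); x = -2/9 + sqrt(22)/9 ≈ 0.2989 (local maximum)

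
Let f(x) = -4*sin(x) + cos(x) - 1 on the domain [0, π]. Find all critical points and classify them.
f'(x) = -sin(x) - 4*cos(x)

Solve f'(x) = 0 on [0, π]:
  f'(x) = 0 ⇔ -4*cos(x) = sin(x) ⇔ tan(x) = -4, i.e. x = arctan(-4) + nπ; keep the solutions lying in [0, π].
  ⇒ x = pi - atan(4) ≈ 1.8158

f''(x) = 4*sin(x) - cos(x)
Second-derivative test at each critical point:
  f''(1.8158) = 4.1231 > 0 → local minimum

Critical points: x = pi - atan(4) ≈ 1.8158 (local minimum)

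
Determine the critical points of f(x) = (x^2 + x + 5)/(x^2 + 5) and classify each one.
f'(x) = (5 - x^2)/(x^4 + 10*x^2 + 25)

Solve f'(x) = 0:
  f'(x) = -(x^2 - 5)/(x^2 + 5)^2; the denominator is positive wherever f is defined, so f'(x) = 0 ⇔ 5 - x^2 = 0.
  x^2 - 5 = 0 has no rational roots; quadratic formula: x = (0 ± √20)/2.
  ⇒ x = -sqrt(5) ≈ -2.2361, sqrt(5) ≈ 2.2361

f''(x) = 2*x*(x^2 - 15)/(x^6 + 15*x^4 + 75*x^2 + 125)
Second-derivative test at each critical point:
  f''(-2.2361) = 0.0447 > 0 → local minimum
  f''(2.2361) = -0.0447 < 0 → local maximum

Critical points: x = -sqrt(5) ≈ -2.2361 (local minimum); x = sqrt(5) ≈ 2.2361 (local maximum)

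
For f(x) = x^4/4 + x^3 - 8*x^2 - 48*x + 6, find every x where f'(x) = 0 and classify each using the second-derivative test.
f'(x) = x^3 + 3*x^2 - 16*x - 48

Solve f'(x) = 0:
  Factor: x^3 + 3*x^2 - 16*x - 48 = (x - 4)*(x + 3)*(x + 4) = 0.
  ⇒ x = -4, -3, 4

f''(x) = 3*x^2 + 6*x - 16
Second-derivative test at each critical point:
  f''(-4) = 8 > 0 → local minimum
  f''(-3) = -7 < 0 → local maximum
  f''(4) = 56 > 0 → local minimum

Critical points: x = -4 (local minimum); x = -3 (local maximum); x = 4 (local minimum)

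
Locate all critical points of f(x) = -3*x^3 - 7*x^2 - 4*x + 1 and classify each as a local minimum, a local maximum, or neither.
f'(x) = -9*x^2 - 14*x - 4

Solve f'(x) = 0:
  9*x^2 + 14*x + 4 = 0 has no rational roots; quadratic formula: x = (-14 ± √52)/18.
  ⇒ x = -7/9 - sqrt(13)/9 ≈ -1.1784, -7/9 + sqrt(13)/9 ≈ -0.3772

f''(x) = -18*x - 14
Second-derivative test at each critical point:
  f''(-1.1784) = 7.2111 > 0 → local minimum
  f''(-0.3772) = -7.2111 < 0 → local maximum

Critical points: x = -7/9 - sqrt(13)/9 ≈ -1.1784 (local minimum); x = -7/9 + sqrt(13)/9 ≈ -0.3772 (local maximum)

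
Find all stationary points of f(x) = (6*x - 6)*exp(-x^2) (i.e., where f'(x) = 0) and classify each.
f'(x) = 6*(-2*x*(x - 1) + 1)*exp(-x^2)

Solve f'(x) = 0:
  f'(x) = (-12*x^2 + 12*x + 6)·exp(-x^2) and exp(-x^2) > 0 for every x, so f'(x) = 0 ⇔ -12*x^2 + 12*x + 6 = 0.
  Factor: -12*x^2 + 12*x + 6 = -6*(2*x^2 - 2*x - 1); 2*x^2 - 2*x - 1 = 0 has no rational roots; quadratic formula: x = (2 ± √12)/4.
  ⇒ x = 1/2 - sqrt(3)/2 ≈ -0.3660, 1/2 + sqrt(3)/2 ≈ 1.3660

f''(x) = 12*(2*x^2*(x - 1) - 3*x + 1)*exp(-x^2)
Second-derivative test at each critical point:
  f''(-0.3660) = 18.1785 > 0 → local minimum
  f''(1.3660) = -3.2162 < 0 → local maximum

Critical points: x = 1/2 - sqrt(3)/2 ≈ -0.3660 (local minimum); x = 1/2 + sqrt(3)/2 ≈ 1.3660 (local maximum)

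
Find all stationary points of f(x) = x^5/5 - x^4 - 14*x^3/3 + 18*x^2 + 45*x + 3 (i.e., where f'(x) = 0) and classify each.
f'(x) = x^4 - 4*x^3 - 14*x^2 + 36*x + 45

Solve f'(x) = 0:
  Factor: x^4 - 4*x^3 - 14*x^2 + 36*x + 45 = (x - 5)*(x - 3)*(x + 1)*(x + 3) = 0.
  ⇒ x = -3, -1, 3, 5

f''(x) = 4*x^3 - 12*x^2 - 28*x + 36
Second-derivative test at each critical point:
  f''(-3) = -96 < 0 → local maximum
  f''(-1) = 48 > 0 → local minimum
  f''(3) = -48 < 0 → local maximum
  f''(5) = 96 > 0 → local minimum

Critical points: x = -3 (local maximum); x = -1 (local minimum); x = 3 (local maximum); x = 5 (local minimum)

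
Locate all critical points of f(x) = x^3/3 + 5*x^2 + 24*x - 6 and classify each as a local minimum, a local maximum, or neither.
f'(x) = x^2 + 10*x + 24

Solve f'(x) = 0:
  Factor: x^2 + 10*x + 24 = (x + 4)*(x + 6) = 0.
  ⇒ x = -6, -4

f''(x) = 2*x + 10
Second-derivative test at each critical point:
  f''(-6) = -2 < 0 → local maximum
  f''(-4) = 2 > 0 → local minimum

Critical points: x = -6 (local maximum); x = -4 (local minimum)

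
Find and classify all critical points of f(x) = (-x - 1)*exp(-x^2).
f'(x) = (2*x*(x + 1) - 1)*exp(-x^2)

Solve f'(x) = 0:
  f'(x) = (2*x^2 + 2*x - 1)·exp(-x^2) and exp(-x^2) > 0 for every x, so f'(x) = 0 ⇔ 2*x^2 + 2*x - 1 = 0.
  2*x^2 + 2*x - 1 = 0 has no rational roots; quadratic formula: x = (-2 ± √12)/4.
  ⇒ x = -sqrt(3)/2 - 1/2 ≈ -1.3660, -1/2 + sqrt(3)/2 ≈ 0.3660

f''(x) = 2*(-2*x^2*(x + 1) + 3*x + 1)*exp(-x^2)
Second-derivative test at each critical point:
  f''(-1.3660) = -0.5360 < 0 → local maximum
  f''(0.3660) = 3.0297 > 0 → local minimum

Critical points: x = -sqrt(3)/2 - 1/2 ≈ -1.3660 (local maximum); x = -1/2 + sqrt(3)/2 ≈ 0.3660 (local minimum)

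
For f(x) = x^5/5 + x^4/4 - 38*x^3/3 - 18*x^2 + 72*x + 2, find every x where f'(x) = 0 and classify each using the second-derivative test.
f'(x) = x^4 + x^3 - 38*x^2 - 36*x + 72

Solve f'(x) = 0:
  Factor: x^4 + x^3 - 38*x^2 - 36*x + 72 = (x - 6)*(x - 1)*(x + 2)*(x + 6) = 0.
  ⇒ x = -6, -2, 1, 6

f''(x) = 4*x^3 + 3*x^2 - 76*x - 36
Second-derivative test at each critical point:
  f''(-6) = -336 < 0 → local maximum
  f''(-2) = 96 > 0 → local minimum
  f''(1) = -105 < 0 → local maximum
  f''(6) = 480 > 0 → local minimum

Critical points: x = -6 (local maximum); x = -2 (local minimum); x = 1 (local maximum); x = 6 (local minimum)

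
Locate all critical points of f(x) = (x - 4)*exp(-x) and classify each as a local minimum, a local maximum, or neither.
f'(x) = (5 - x)*exp(-x)

Solve f'(x) = 0:
  f'(x) = (5 - x)·exp(-x) and exp(-x) > 0 for every x, so f'(x) = 0 ⇔ 5 - x = 0.
  5 - x = 0.
  ⇒ x = 5

f''(x) = (x - 6)*exp(-x)
Second-derivative test at each critical point:
  f''(5) = -0.0067 < 0 → local maximum

Critical points: x = 5 (local maximum)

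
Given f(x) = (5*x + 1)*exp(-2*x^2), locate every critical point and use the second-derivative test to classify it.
f'(x) = (-4*x*(5*x + 1) + 5)*exp(-2*x^2)

Solve f'(x) = 0:
  f'(x) = (-20*x^2 - 4*x + 5)·exp(-2*x^2) and exp(-2*x^2) > 0 for every x, so f'(x) = 0 ⇔ -20*x^2 - 4*x + 5 = 0.
  20*x^2 + 4*x - 5 = 0 has no rational roots; quadratic formula: x = (-4 ± √416)/40.
  ⇒ x = -sqrt(26)/10 - 1/10 ≈ -0.6099, -1/10 + sqrt(26)/10 ≈ 0.4099

f''(x) = 4*(4*x^2*(5*x + 1) - 15*x - 1)*exp(-2*x^2)
Second-derivative test at each critical point:
  f''(-0.6099) = 9.6928 > 0 → local minimum
  f''(0.4099) = -14.5749 < 0 → local maximum

Critical points: x = -sqrt(26)/10 - 1/10 ≈ -0.6099 (local minimum); x = -1/10 + sqrt(26)/10 ≈ 0.4099 (local maximum)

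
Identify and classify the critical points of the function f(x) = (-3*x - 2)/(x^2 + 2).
f'(x) = (3*x^2 + 4*x - 6)/(x^4 + 4*x^2 + 4)

Solve f'(x) = 0:
  f'(x) = (3*x^2 + 4*x - 6)/(x^2 + 2)^2; the denominator is positive wherever f is defined, so f'(x) = 0 ⇔ 3*x^2 + 4*x - 6 = 0.
  3*x^2 + 4*x - 6 = 0 has no rational roots; quadratic formula: x = (-4 ± √88)/6.
  ⇒ x = -sqrt(22)/3 - 2/3 ≈ -2.2301, -2/3 + sqrt(22)/3 ≈ 0.8968

f''(x) = 2*(-4*x^2*(3*x + 2) + (9*x + 2)*(x^2 + 2))/(x^2 + 2)^3
Second-derivative test at each critical point:
  f''(-2.2301) = -0.1929 < 0 → local maximum
  f''(0.8968) = 1.1929 > 0 → local minimum

Critical points: x = -sqrt(22)/3 - 2/3 ≈ -2.2301 (local maximum); x = -2/3 + sqrt(22)/3 ≈ 0.8968 (local minimum)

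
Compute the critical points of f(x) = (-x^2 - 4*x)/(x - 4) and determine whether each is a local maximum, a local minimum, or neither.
f'(x) = (-x^2 + 8*x + 16)/(x^2 - 8*x + 16)

Solve f'(x) = 0:
  f'(x) = -(x^2 - 8*x - 16)/(x - 4)^2; the denominator is positive wherever f is defined, so f'(x) = 0 ⇔ -x^2 + 8*x + 16 = 0.
  x^2 - 8*x - 16 = 0 has no rational roots; quadratic formula: x = (8 ± √128)/2.
  ⇒ x = 4 - 4*sqrt(2) ≈ -1.6569, 4 + 4*sqrt(2) ≈ 9.6569

f''(x) = -64/(x^3 - 12*x^2 + 48*x - 64)
Second-derivative test at each critical point:
  f''(-1.6569) = 0.3536 > 0 → local minimum
  f''(9.6569) = -0.3536 < 0 → local maximum

Critical points: x = 4 - 4*sqrt(2) ≈ -1.6569 (local minimum); x = 4 + 4*sqrt(2) ≈ 9.6569 (local maximum)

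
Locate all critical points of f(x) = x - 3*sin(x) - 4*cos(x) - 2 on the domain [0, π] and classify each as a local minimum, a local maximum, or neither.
f'(x) = 4*sin(x) - 3*cos(x) + 1

Solve f'(x) = 0 on [0, π]:
  f'(x) = 0 ⇔ 4*sin(x) - 3*cos(x) = -1. Write the left side as R·cos(x + φ) with R = √((-3)² + (-4)²) = 5, cos φ = -3/5, sin φ = -4/5; then cos(x + φ) = -1/5. Solve for x and keep the solutions lying in [0, π].
  ⇒ x = atan((-4 + 6*sqrt(6))/(3 + 8*sqrt(6))) ≈ 0.4421

f''(x) = 3*sin(x) + 4*cos(x)
Second-derivative test at each critical point:
  f''(0.4421) = 4.8990 > 0 → local minimum

Critical points: x = atan((-4 + 6*sqrt(6))/(3 + 8*sqrt(6))) ≈ 0.4421 (local minimum)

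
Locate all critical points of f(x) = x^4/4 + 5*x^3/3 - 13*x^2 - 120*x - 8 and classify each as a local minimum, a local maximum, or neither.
f'(x) = x^3 + 5*x^2 - 26*x - 120

Solve f'(x) = 0:
  Factor: x^3 + 5*x^2 - 26*x - 120 = (x - 5)*(x + 4)*(x + 6) = 0.
  ⇒ x = -6, -4, 5

f''(x) = 3*x^2 + 10*x - 26
Second-derivative test at each critical point:
  f''(-6) = 22 > 0 → local minimum
  f''(-4) = -18 < 0 → local maximum
  f''(5) = 99 > 0 → local minimum

Critical points: x = -6 (local minimum); x = -4 (local maximum); x = 5 (local minimum)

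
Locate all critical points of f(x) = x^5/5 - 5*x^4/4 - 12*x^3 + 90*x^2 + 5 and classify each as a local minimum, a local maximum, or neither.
f'(x) = x*(x^3 - 5*x^2 - 36*x + 180)

Solve f'(x) = 0:
  Factor: x^4 - 5*x^3 - 36*x^2 + 180*x = x*(x - 6)*(x - 5)*(x + 6) = 0.
  ⇒ x = -6, 0, 5, 6

f''(x) = 4*x^3 - 15*x^2 - 72*x + 180
Second-derivative test at each critical point:
  f''(-6) = -792 < 0 → local maximum
  f''(0) = 180 > 0 → local minimum
  f''(5) = -55 < 0 → local maximum
  f''(6) = 72 > 0 → local minimum

Critical points: x = -6 (local maximum); x = 0 (local minimum); x = 5 (local maximum); x = 6 (local minimum)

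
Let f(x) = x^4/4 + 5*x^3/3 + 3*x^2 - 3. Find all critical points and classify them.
f'(x) = x*(x^2 + 5*x + 6)

Solve f'(x) = 0:
  Factor: x^3 + 5*x^2 + 6*x = x*(x + 2)*(x + 3) = 0.
  ⇒ x = -3, -2, 0

f''(x) = 3*x^2 + 10*x + 6
Second-derivative test at each critical point:
  f''(-3) = 3 > 0 → local minimum
  f''(-2) = -2 < 0 → local maximum
  f''(0) = 6 > 0 → local minimum

Critical points: x = -3 (local minimum); x = -2 (local maximum); x = 0 (local minimum)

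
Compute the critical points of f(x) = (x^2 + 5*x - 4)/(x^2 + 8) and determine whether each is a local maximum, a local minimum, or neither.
f'(x) = (-5*x^2 + 24*x + 40)/(x^4 + 16*x^2 + 64)

Solve f'(x) = 0:
  f'(x) = -(5*x^2 - 24*x - 40)/(x^2 + 8)^2; the denominator is positive wherever f is defined, so f'(x) = 0 ⇔ -5*x^2 + 24*x + 40 = 0.
  5*x^2 - 24*x - 40 = 0 has no rational roots; quadratic formula: x = (24 ± √1376)/10.
  ⇒ x = 12/5 - 2*sqrt(86)/5 ≈ -1.3094, 12/5 + 2*sqrt(86)/5 ≈ 6.1094

f''(x) = 2*(5*x^3 - 36*x^2 - 120*x + 96)/(x^6 + 24*x^4 + 192*x^2 + 512)
Second-derivative test at each critical point:
  f''(-1.3094) = 0.3931 > 0 → local minimum
  f''(6.1094) = -0.0181 < 0 → local maximum

Critical points: x = 12/5 - 2*sqrt(86)/5 ≈ -1.3094 (local minimum); x = 12/5 + 2*sqrt(86)/5 ≈ 6.1094 (local maximum)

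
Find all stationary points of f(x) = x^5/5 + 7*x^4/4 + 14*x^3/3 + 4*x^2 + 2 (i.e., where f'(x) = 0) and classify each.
f'(x) = x*(x^3 + 7*x^2 + 14*x + 8)

Solve f'(x) = 0:
  Factor: x^4 + 7*x^3 + 14*x^2 + 8*x = x*(x + 1)*(x + 2)*(x + 4) = 0.
  ⇒ x = -4, -2, -1, 0

f''(x) = 4*x^3 + 21*x^2 + 28*x + 8
Second-derivative test at each critical point:
  f''(-4) = -24 < 0 → local maximum
  f''(-2) = 4 > 0 → local minimum
  f''(-1) = -3 < 0 → local maximum
  f''(0) = 8 > 0 → local minimum

Critical points: x = -4 (local maximum); x = -2 (local minimum); x = -1 (local maximum); x = 0 (local minimum)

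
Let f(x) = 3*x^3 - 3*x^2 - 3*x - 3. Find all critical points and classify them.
f'(x) = 9*x^2 - 6*x - 3

Solve f'(x) = 0:
  Factor: 9*x^2 - 6*x - 3 = 3*(x - 1)*(3*x + 1) = 0.
  ⇒ x = -1/3, 1

f''(x) = 18*x - 6
Second-derivative test at each critical point:
  f''(-1/3) = -12 < 0 → local maximum
  f''(1) = 12 > 0 → local minimum

Critical points: x = -1/3 (local maximum); x = 1 (local minimum)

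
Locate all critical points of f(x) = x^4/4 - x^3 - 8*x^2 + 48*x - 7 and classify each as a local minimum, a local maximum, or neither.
f'(x) = x^3 - 3*x^2 - 16*x + 48

Solve f'(x) = 0:
  Factor: x^3 - 3*x^2 - 16*x + 48 = (x - 4)*(x - 3)*(x + 4) = 0.
  ⇒ x = -4, 3, 4

f''(x) = 3*x^2 - 6*x - 16
Second-derivative test at each critical point:
  f''(-4) = 56 > 0 → local minimum
  f''(3) = -7 < 0 → local maximum
  f''(4) = 8 > 0 → local minimum

Critical points: x = -4 (local minimum); x = 3 (local maximum); x = 4 (local minimum)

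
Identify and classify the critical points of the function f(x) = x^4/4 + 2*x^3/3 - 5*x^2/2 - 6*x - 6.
f'(x) = x^3 + 2*x^2 - 5*x - 6

Solve f'(x) = 0:
  Factor: x^3 + 2*x^2 - 5*x - 6 = (x - 2)*(x + 1)*(x + 3) = 0.
  ⇒ x = -3, -1, 2

f''(x) = 3*x^2 + 4*x - 5
Second-derivative test at each critical point:
  f''(-3) = 10 > 0 → local minimum
  f''(-1) = -6 < 0 → local maximum
  f''(2) = 15 > 0 → local minimum

Critical points: x = -3 (local minimum); x = -1 (local maximum); x = 2 (local minimum)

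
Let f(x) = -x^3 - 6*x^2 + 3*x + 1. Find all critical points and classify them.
f'(x) = -3*x^2 - 12*x + 3

Solve f'(x) = 0:
  Factor: -3*x^2 - 12*x + 3 = -3*(x^2 + 4*x - 1); x^2 + 4*x - 1 = 0 has no rational roots; quadratic formula: x = (-4 ± √20)/2.
  ⇒ x = -sqrt(5) - 2 ≈ -4.2361, -2 + sqrt(5) ≈ 0.2361

f''(x) = -6*x - 12
Second-derivative test at each critical point:
  f''(-4.2361) = 13.4164 > 0 → local minimum
  f''(0.2361) = -13.4164 < 0 → local maximum

Critical points: x = -sqrt(5) - 2 ≈ -4.2361 (local minimum); x = -2 + sqrt(5) ≈ 0.2361 (local maximum)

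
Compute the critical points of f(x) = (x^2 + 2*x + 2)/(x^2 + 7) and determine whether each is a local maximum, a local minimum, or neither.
f'(x) = 2*(-x^2 + 5*x + 7)/(x^4 + 14*x^2 + 49)

Solve f'(x) = 0:
  f'(x) = -2*(x^2 - 5*x - 7)/(x^2 + 7)^2; the denominator is positive wherever f is defined, so f'(x) = 0 ⇔ -2*x^2 + 10*x + 14 = 0.
  Factor: -2*x^2 + 10*x + 14 = -2*(x^2 - 5*x - 7); x^2 - 5*x - 7 = 0 has no rational roots; quadratic formula: x = (5 ± √53)/2.
  ⇒ x = 5/2 - sqrt(53)/2 ≈ -1.1401, 5/2 + sqrt(53)/2 ≈ 6.1401

f''(x) = 2*(2*x^3 - 15*x^2 - 42*x + 35)/(x^6 + 21*x^4 + 147*x^2 + 343)
Second-derivative test at each critical point:
  f''(-1.1401) = 0.2114 > 0 → local minimum
  f''(6.1401) = -0.0073 < 0 → local maximum

Critical points: x = 5/2 - sqrt(53)/2 ≈ -1.1401 (local minimum); x = 5/2 + sqrt(53)/2 ≈ 6.1401 (local maximum)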